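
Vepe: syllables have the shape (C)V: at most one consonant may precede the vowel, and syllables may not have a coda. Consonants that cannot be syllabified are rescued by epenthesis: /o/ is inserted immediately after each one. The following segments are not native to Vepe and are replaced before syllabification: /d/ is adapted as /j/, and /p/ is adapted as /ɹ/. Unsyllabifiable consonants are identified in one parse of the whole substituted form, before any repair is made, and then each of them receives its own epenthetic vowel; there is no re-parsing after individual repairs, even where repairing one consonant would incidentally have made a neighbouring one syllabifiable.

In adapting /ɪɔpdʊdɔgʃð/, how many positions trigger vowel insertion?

4

After substitution the input is /ɪɔɹjʊjɔgʃð/.
The unsyllabifiable consonants are /ɹ/, /g/, /ʃ/, /ð/; each receives one epenthetic vowel.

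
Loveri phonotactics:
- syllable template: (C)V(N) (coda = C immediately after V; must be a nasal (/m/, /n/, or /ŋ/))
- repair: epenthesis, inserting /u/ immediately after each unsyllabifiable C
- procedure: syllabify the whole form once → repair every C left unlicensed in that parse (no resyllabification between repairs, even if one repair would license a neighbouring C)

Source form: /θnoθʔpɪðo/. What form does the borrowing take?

The consonants /θ/, /θ/, /ʔ/ cannot be parsed into a legal (C)V(N) syllable (only a nasal (/m/, /n/, or /ŋ/) is licensed in coda position; onsets are limited to one consonant).
Each unlicensed consonant becomes the onset of a new syllable: /θ/ → /θu/, /θ/ → /θu/, /ʔ/ → /ʔu/.

θunoθuʔupɪðo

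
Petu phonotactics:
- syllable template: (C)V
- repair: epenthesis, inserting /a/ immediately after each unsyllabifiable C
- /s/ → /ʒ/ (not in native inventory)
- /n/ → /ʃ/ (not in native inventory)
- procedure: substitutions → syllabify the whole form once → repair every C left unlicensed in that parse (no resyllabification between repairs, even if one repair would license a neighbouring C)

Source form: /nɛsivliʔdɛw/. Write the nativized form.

Substitution: /n/ → /ʃ/, /s/ → /ʒ/, giving /ʃɛʒivliʔdɛw/.
Syllabifying with onset maximization leaves /v/, /ʔ/, /w/ stranded (no codas are permitted; onsets are limited to one consonant).
Inserting the epenthetic vowel yields /v/ → /va/, /ʔ/ → /ʔa/, /w/ → /wa/.

ʃɛʒivaliʔadɛwa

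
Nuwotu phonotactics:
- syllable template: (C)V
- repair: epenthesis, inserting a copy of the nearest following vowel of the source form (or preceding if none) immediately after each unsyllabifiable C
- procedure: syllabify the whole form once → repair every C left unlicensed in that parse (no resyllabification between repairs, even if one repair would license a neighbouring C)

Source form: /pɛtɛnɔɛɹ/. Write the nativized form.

The consonants /ɹ/ cannot be parsed into a legal (C)V syllable (no codas are permitted; onsets are limited to one consonant).
Inserting the epenthetic vowel yields /ɹ/ → /ɹɛ/.

pɛtɛnɔɛɹɛ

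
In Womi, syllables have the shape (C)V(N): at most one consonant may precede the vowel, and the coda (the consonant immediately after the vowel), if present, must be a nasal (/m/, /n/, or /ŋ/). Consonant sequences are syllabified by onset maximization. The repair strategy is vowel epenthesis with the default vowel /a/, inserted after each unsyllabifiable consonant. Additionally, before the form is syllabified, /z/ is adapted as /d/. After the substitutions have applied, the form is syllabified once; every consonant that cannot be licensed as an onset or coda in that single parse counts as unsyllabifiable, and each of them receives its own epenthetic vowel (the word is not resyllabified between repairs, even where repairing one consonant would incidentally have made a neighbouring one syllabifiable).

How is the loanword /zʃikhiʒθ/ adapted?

Substitution: /z/ → /d/, giving /dʃikhiʒθ/.
The consonants /d/, /k/, /ʒ/, /θ/ cannot be parsed into a legal (C)V(N) syllable (only a nasal (/m/, /n/, or /ŋ/) is licensed in coda position; onsets are limited to one consonant).
Each unlicensed consonant becomes the onset of a new syllable: /d/ → /da/, /k/ → /ka/, /ʒ/ → /ʒa/, /θ/ → /θa/.

daʃikahiʒaθa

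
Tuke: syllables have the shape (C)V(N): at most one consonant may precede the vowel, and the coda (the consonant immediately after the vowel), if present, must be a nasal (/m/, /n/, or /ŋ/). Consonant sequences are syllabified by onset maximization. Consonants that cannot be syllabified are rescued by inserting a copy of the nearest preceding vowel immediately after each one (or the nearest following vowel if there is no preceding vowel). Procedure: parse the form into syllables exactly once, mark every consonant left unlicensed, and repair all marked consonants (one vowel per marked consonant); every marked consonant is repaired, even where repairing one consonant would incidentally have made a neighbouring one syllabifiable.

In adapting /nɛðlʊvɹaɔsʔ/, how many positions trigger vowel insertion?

The unsyllabifiable consonants are /ð/, /v/, /s/, /ʔ/; each receives one epenthetic vowel.

4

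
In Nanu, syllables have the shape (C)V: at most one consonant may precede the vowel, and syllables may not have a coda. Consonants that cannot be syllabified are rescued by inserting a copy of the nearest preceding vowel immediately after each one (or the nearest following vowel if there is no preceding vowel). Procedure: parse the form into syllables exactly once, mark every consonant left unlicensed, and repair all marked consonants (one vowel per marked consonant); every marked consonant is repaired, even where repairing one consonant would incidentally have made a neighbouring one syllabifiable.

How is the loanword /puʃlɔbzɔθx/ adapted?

puʃulɔbɔzɔθɔxɔ

Under (C)V, the unsyllabifiable consonants are /ʃ/, /b/, /θ/, /x/ (no codas are permitted; onsets are limited to one consonant).
Each unlicensed consonant becomes the onset of a new syllable: /ʃ/ → /ʃu/, /b/ → /bɔ/, /θ/ → /θɔ/, /x/ → /xɔ/.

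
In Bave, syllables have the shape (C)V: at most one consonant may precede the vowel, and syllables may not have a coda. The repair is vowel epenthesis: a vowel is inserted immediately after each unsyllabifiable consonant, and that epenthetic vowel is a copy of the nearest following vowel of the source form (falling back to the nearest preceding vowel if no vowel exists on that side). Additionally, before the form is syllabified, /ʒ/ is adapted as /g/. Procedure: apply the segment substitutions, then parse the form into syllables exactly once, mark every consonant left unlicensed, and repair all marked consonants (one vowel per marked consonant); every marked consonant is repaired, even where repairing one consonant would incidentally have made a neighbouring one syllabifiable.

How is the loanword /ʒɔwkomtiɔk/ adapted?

gɔwokomitiɔkɔ

Substitution: /ʒ/ → /g/, giving /gɔwkomtiɔk/.
Under (C)V, the unsyllabifiable consonants are /w/, /m/, /k/ (no codas are permitted; onsets are limited to one consonant).
Epenthesis after each stranded consonant: /w/ → /wo/, /m/ → /mi/, /k/ → /kɔ/.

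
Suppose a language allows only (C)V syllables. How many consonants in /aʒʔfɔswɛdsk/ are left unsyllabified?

Under (C)V, the unsyllabifiable consonants are /ʒ/, /ʔ/, /s/, /d/, /s/, /k/ (no codas are permitted; onsets are limited to one consonant).

6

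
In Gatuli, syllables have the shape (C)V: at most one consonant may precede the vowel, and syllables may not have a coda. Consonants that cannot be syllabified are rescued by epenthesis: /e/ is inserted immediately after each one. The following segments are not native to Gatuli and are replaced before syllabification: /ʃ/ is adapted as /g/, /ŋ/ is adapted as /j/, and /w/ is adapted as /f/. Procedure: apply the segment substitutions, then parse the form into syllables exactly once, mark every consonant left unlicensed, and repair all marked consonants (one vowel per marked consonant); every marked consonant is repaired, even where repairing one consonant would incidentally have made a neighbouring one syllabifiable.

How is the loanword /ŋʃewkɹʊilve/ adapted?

jegefekeɹʊileve

Substitution: /ŋ/ → /j/, /ʃ/ → /g/, /w/ → /f/, giving /jgefkɹʊilve/.
Syllabifying with onset maximization leaves /j/, /f/, /k/, /l/ stranded (no codas are permitted; onsets are limited to one consonant).
Epenthesis after each stranded consonant: /j/ → /je/, /f/ → /fe/, /k/ → /ke/, /l/ → /le/.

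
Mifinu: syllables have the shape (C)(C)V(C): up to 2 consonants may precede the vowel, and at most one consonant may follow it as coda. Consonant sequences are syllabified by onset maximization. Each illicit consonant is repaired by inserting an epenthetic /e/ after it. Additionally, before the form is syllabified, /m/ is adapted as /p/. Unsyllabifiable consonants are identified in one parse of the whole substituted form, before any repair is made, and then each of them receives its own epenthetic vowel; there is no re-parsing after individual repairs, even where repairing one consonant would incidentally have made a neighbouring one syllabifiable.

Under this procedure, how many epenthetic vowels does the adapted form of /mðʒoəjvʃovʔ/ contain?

2

After substitution the input is /pðʒoəjvʃovʔ/.
The unsyllabifiable consonants are /p/, /ʔ/; each receives one epenthetic vowel.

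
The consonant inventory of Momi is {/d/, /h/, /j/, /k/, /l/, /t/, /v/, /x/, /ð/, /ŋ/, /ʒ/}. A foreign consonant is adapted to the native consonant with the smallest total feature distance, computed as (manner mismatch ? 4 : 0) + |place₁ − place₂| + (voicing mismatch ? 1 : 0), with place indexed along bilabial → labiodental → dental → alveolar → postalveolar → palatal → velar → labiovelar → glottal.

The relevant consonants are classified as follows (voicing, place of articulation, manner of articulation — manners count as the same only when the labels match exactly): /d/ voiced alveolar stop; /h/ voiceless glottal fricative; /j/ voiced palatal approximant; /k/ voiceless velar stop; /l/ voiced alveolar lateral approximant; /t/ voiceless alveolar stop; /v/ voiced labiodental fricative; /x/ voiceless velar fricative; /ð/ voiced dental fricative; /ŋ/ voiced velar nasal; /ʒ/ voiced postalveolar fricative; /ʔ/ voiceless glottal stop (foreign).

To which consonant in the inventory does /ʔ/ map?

/k/ is closest: same manner (stop), place distance 2 (glottal→velar), same voicing; total 2. Next closest is /h/ at distance 4.

k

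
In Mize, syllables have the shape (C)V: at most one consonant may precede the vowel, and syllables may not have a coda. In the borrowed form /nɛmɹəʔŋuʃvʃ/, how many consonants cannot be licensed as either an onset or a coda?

5

The consonants /m/, /ʔ/, /ʃ/, /v/, /ʃ/ cannot be parsed into a legal (C)V syllable (no codas are permitted; onsets are limited to one consonant).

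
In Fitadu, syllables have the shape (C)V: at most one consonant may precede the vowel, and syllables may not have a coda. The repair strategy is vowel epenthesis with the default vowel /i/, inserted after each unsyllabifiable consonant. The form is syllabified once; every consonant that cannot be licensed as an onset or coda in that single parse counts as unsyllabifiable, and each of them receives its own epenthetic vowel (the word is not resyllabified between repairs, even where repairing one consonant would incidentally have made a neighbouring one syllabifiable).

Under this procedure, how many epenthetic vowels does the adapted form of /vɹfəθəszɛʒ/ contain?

4

The unsyllabifiable consonants are /v/, /ɹ/, /s/, /ʒ/; each receives one epenthetic vowel.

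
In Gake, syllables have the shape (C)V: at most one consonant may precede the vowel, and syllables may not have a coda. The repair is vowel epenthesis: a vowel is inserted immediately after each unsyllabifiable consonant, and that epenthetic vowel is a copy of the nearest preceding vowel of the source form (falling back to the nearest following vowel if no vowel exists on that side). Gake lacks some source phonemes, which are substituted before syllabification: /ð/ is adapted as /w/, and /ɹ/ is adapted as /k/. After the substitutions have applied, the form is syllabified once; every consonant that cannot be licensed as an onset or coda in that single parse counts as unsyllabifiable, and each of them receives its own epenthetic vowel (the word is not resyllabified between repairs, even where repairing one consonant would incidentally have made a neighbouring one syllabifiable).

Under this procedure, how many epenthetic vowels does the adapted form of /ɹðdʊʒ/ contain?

3

After substitution the input is /kwdʊʒ/.
The unsyllabifiable consonants are /k/, /w/, /ʒ/; each receives one epenthetic vowel.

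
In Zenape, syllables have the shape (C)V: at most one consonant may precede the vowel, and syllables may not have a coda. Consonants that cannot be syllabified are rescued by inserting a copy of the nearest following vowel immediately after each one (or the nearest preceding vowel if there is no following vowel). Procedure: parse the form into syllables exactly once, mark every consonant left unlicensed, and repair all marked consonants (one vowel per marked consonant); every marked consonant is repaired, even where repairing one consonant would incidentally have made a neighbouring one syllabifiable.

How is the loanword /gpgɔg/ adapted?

Under (C)V, the unsyllabifiable consonants are /g/, /p/, /g/ (no codas are permitted; onsets are limited to one consonant).
Epenthesis after each stranded consonant: /g/ → /gɔ/, /p/ → /pɔ/, /g/ → /gɔ/.

gɔpɔgɔgɔ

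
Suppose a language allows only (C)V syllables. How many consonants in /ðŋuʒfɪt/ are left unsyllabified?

3

Syllabifying with onset maximization leaves /ð/, /ʒ/, /t/ stranded (no codas are permitted; onsets are limited to one consonant).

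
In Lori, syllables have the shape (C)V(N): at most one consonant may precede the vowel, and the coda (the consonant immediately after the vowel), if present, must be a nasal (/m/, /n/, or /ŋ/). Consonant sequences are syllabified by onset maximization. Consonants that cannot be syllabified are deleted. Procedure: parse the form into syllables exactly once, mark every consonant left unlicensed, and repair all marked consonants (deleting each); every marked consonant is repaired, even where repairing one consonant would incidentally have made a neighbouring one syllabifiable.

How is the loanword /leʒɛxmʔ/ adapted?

Syllabifying with onset maximization leaves /x/, /m/, /ʔ/ stranded (only a nasal (/m/, /n/, or /ŋ/) is licensed in coda position; onsets are limited to one consonant).
Deletion applies to /x/, /m/, /ʔ/.

leʒɛ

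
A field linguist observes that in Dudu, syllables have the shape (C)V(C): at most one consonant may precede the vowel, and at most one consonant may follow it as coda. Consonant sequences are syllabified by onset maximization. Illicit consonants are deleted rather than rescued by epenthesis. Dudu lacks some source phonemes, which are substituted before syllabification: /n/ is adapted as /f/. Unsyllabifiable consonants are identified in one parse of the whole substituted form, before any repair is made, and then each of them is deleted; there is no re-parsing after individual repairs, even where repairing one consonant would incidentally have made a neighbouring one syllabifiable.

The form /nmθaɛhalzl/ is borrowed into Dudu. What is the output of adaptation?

θaɛhal

Substitution: /n/ → /f/, giving /fmθaɛhalzl/.
Under (C)V(C), the unsyllabifiable consonants are /f/, /m/, /z/, /l/ (at most one coda consonant is licensed; onsets are limited to one consonant).
Deletion applies to /f/, /m/, /z/, /l/.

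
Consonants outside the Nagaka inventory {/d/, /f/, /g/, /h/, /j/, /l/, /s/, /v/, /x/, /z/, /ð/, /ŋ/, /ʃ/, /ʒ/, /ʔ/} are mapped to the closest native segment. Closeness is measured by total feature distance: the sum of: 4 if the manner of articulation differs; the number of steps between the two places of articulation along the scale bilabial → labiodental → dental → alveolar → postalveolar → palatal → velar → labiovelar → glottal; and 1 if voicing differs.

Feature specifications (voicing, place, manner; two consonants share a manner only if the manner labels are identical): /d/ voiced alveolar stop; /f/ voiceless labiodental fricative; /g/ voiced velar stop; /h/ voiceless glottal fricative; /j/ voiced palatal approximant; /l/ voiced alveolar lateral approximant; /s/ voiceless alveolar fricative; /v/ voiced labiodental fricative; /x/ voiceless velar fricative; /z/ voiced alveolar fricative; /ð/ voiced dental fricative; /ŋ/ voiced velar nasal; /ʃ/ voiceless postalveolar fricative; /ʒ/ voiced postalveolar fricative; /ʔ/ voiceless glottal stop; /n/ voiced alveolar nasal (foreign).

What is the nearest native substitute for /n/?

/ŋ/ is closest: same manner (nasal), place distance 3 (alveolar→velar), same voicing; total 3. Next closest is /d/ at distance 4.

ŋ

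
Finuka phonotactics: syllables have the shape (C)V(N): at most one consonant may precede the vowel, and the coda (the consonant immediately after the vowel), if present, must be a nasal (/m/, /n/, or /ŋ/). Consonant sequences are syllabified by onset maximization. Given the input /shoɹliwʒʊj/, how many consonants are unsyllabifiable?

Syllabifying with onset maximization leaves /s/, /ɹ/, /w/, /j/ stranded (only a nasal (/m/, /n/, or /ŋ/) is licensed in coda position; onsets are limited to one consonant).

4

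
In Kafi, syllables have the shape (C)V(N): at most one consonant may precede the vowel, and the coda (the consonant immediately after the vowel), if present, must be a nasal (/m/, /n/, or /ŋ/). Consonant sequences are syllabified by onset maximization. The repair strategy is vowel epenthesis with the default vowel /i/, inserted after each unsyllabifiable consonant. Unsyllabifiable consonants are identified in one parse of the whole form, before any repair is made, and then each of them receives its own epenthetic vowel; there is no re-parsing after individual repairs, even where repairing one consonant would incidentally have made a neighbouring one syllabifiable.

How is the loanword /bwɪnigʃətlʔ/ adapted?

The consonants /b/, /g/, /t/, /l/, /ʔ/ cannot be parsed into a legal (C)V(N) syllable (only a nasal (/m/, /n/, or /ŋ/) is licensed in coda position; onsets are limited to one consonant).
Epenthesis after each stranded consonant: /b/ → /bi/, /g/ → /gi/, /t/ → /ti/, /l/ → /li/, /ʔ/ → /ʔi/.

biwɪnigiʃətiliʔi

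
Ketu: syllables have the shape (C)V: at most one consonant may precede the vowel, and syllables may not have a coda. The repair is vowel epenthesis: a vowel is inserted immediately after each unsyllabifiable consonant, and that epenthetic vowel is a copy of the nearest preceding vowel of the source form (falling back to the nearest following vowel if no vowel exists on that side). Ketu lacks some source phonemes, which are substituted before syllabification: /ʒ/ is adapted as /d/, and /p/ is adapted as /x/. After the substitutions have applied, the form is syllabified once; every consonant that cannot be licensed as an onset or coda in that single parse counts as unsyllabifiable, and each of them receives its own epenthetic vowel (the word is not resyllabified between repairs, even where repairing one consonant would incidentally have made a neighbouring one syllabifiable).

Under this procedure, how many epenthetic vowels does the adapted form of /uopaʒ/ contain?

1

After substitution the input is /uoxad/.
The unsyllabifiable consonants are /d/; each receives one epenthetic vowel.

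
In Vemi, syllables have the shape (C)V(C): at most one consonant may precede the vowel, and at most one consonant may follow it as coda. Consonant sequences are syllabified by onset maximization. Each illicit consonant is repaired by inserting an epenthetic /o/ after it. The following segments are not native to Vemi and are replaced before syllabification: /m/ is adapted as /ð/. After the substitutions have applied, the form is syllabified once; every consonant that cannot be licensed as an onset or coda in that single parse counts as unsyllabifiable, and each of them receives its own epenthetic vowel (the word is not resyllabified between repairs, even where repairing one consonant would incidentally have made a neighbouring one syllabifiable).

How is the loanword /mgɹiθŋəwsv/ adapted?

Substitution: /m/ → /ð/, giving /ðgɹiθŋəwsv/.
Syllabifying with onset maximization leaves /ð/, /g/, /s/, /v/ stranded (at most one coda consonant is licensed; onsets are limited to one consonant).
Epenthesis after each stranded consonant: /ð/ → /ðo/, /g/ → /go/, /s/ → /so/, /v/ → /vo/.

ðogoɹiθŋəwsovo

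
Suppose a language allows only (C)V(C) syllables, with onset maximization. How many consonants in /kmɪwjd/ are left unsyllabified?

The consonants /k/, /j/, /d/ cannot be parsed into a legal (C)V(C) syllable (at most one coda consonant is licensed; onsets are limited to one consonant).

3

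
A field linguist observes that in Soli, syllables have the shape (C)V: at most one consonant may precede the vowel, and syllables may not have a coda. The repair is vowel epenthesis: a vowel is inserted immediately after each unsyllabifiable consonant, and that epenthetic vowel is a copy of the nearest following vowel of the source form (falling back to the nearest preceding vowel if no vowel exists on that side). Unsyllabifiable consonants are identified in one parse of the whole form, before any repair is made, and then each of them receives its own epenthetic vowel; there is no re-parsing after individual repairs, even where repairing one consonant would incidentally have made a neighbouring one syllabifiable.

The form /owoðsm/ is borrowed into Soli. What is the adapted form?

owoðosomo

Under (C)V, the unsyllabifiable consonants are /ð/, /s/, /m/ (no codas are permitted; onsets are limited to one consonant).
Inserting the epenthetic vowel yields /ð/ → /ðo/, /s/ → /so/, /m/ → /mo/.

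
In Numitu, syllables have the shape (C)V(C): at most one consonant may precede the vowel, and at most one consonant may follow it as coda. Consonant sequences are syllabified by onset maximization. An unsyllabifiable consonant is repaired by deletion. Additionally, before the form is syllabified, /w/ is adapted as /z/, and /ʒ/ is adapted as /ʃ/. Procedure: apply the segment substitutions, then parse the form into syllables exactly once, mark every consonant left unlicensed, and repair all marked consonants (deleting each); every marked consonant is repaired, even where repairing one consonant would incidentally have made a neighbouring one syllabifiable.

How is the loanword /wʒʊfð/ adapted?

Substitution: /w/ → /z/, /ʒ/ → /ʃ/, giving /zʃʊfð/.
The consonants /z/, /ð/ cannot be parsed into a legal (C)V(C) syllable (at most one coda consonant is licensed; onsets are limited to one consonant).
Each unlicensed consonant is deleted: /z/, /ð/.

ʃʊf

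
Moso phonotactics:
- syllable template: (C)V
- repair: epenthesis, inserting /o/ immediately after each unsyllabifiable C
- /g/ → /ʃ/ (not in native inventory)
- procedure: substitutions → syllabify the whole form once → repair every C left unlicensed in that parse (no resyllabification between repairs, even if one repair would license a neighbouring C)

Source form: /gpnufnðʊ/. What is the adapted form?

Substitution: /g/ → /ʃ/, giving /ʃpnufnðʊ/.
Syllabifying with onset maximization leaves /ʃ/, /p/, /f/, /n/ stranded (no codas are permitted; onsets are limited to one consonant).
Each unlicensed consonant becomes the onset of a new syllable: /ʃ/ → /ʃo/, /p/ → /po/, /f/ → /fo/, /n/ → /no/.

ʃoponufonoðʊ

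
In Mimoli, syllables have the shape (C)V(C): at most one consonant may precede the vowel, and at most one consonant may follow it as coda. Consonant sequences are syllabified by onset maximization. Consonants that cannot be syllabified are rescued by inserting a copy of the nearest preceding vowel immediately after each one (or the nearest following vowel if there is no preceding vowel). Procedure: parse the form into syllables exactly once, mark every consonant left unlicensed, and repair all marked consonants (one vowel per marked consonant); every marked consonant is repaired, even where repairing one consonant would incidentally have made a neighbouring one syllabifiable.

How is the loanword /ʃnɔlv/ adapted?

ʃɔnɔlvɔ

Under (C)V(C), the unsyllabifiable consonants are /ʃ/, /v/ (at most one coda consonant is licensed; onsets are limited to one consonant).
Epenthesis after each stranded consonant: /ʃ/ → /ʃɔ/, /v/ → /vɔ/.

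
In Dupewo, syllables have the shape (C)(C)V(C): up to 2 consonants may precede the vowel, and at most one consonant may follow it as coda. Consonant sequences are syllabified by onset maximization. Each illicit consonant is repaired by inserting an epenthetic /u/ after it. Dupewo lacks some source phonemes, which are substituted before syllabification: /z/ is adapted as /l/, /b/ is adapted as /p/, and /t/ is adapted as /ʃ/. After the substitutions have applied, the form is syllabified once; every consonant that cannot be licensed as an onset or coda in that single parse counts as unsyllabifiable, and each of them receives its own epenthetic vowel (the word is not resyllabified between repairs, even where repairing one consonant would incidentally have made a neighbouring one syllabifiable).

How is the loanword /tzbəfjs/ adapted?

Substitution: /t/ → /ʃ/, /z/ → /l/, /b/ → /p/, giving /ʃlpəfjs/.
The consonants /ʃ/, /j/, /s/ cannot be parsed into a legal (C)(C)V(C) syllable (at most one coda consonant is licensed; onsets may contain at most 2 consonants).
Epenthesis after each stranded consonant: /ʃ/ → /ʃu/, /j/ → /ju/, /s/ → /su/.

ʃulpəfjusu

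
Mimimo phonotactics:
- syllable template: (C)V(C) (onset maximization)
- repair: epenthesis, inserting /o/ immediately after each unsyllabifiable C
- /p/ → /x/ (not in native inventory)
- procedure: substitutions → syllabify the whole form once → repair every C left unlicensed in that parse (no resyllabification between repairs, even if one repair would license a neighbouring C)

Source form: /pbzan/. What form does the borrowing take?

Substitution: /p/ → /x/, giving /xbzan/.
Under (C)V(C), the unsyllabifiable consonants are /x/, /b/ (at most one coda consonant is licensed; onsets are limited to one consonant).
Inserting the epenthetic vowel yields /x/ → /xo/, /b/ → /bo/.

xobozan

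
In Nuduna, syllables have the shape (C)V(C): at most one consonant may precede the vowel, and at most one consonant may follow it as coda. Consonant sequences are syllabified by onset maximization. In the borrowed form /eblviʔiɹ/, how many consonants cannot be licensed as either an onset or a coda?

The consonants /l/ cannot be parsed into a legal (C)V(C) syllable (at most one coda consonant is licensed; onsets are limited to one consonant).

1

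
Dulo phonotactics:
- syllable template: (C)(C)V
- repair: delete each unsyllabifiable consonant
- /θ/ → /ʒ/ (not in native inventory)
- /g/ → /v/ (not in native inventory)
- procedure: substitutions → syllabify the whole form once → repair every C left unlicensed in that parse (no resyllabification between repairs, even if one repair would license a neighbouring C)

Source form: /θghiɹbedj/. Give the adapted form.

Substitution: /θ/ → /ʒ/, /g/ → /v/, giving /ʒvhiɹbedj/.
Under (C)(C)V, the unsyllabifiable consonants are /ʒ/, /d/, /j/ (no codas are permitted; onsets may contain at most 2 consonants).
Deletion applies to /ʒ/, /d/, /j/.

vhiɹbe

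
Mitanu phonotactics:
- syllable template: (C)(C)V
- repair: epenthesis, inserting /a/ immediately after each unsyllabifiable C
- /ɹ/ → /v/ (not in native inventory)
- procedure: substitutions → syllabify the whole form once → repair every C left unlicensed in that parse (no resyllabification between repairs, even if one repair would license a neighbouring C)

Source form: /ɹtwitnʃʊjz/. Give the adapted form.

Substitution: /ɹ/ → /v/, giving /vtwitnʃʊjz/.
Under (C)(C)V, the unsyllabifiable consonants are /v/, /t/, /j/, /z/ (no codas are permitted; onsets may contain at most 2 consonants).
Inserting the epenthetic vowel yields /v/ → /va/, /t/ → /ta/, /j/ → /ja/, /z/ → /za/.

vatwitanʃʊjaza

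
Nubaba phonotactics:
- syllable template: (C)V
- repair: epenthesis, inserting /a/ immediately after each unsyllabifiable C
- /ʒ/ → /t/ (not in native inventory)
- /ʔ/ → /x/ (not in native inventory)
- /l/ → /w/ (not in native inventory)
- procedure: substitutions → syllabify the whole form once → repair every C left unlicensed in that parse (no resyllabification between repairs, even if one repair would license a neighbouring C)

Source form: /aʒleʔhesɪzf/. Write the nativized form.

Substitution: /ʒ/ → /t/, /l/ → /w/, /ʔ/ → /x/, giving /atwexhesɪzf/.
The consonants /t/, /x/, /z/, /f/ cannot be parsed into a legal (C)V syllable (no codas are permitted; onsets are limited to one consonant).
Inserting the epenthetic vowel yields /t/ → /ta/, /x/ → /xa/, /z/ → /za/, /f/ → /fa/.

atawexahesɪzafa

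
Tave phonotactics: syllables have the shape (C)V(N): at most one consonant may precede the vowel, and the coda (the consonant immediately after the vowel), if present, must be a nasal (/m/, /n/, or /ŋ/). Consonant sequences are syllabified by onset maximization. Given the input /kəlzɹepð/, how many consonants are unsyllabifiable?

Under (C)V(N), the unsyllabifiable consonants are /l/, /z/, /p/, /ð/ (only a nasal (/m/, /n/, or /ŋ/) is licensed in coda position; onsets are limited to one consonant).

4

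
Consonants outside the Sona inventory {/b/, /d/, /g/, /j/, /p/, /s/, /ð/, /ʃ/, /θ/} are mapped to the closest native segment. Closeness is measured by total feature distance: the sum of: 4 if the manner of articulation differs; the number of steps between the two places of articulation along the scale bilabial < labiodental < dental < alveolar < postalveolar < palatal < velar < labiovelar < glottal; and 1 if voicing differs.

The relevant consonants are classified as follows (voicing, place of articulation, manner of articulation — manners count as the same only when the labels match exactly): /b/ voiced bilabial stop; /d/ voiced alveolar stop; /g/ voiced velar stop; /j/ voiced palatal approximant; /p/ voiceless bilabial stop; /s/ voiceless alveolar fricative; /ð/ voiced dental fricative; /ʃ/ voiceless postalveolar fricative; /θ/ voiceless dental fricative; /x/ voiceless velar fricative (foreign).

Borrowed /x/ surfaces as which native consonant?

ʃ

/ʃ/ is closest: same manner (fricative), place distance 2 (velar→postalveolar), same voicing; total 2. Next closest is /s/ at distance 3.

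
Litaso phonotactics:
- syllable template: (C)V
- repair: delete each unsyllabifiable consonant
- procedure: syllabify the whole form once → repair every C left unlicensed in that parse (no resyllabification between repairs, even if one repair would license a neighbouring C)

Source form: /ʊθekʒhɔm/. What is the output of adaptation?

ʊθehɔ

Under (C)V, the unsyllabifiable consonants are /k/, /ʒ/, /m/ (no codas are permitted; onsets are limited to one consonant).
Deletion applies to /k/, /ʒ/, /m/.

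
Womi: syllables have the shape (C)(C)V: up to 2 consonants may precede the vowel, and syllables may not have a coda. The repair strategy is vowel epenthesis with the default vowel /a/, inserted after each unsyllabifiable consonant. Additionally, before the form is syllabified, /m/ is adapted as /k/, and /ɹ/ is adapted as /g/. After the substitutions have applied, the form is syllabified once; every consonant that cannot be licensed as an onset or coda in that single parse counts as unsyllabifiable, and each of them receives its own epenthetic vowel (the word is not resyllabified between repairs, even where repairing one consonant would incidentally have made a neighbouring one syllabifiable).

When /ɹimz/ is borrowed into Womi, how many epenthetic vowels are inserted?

2

After substitution the input is /gikz/.
The unsyllabifiable consonants are /k/, /z/; each receives one epenthetic vowel.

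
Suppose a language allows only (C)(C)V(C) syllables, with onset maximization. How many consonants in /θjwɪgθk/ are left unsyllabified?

3

The consonants /θ/, /θ/, /k/ cannot be parsed into a legal (C)(C)V(C) syllable (at most one coda consonant is licensed; onsets may contain at most 2 consonants).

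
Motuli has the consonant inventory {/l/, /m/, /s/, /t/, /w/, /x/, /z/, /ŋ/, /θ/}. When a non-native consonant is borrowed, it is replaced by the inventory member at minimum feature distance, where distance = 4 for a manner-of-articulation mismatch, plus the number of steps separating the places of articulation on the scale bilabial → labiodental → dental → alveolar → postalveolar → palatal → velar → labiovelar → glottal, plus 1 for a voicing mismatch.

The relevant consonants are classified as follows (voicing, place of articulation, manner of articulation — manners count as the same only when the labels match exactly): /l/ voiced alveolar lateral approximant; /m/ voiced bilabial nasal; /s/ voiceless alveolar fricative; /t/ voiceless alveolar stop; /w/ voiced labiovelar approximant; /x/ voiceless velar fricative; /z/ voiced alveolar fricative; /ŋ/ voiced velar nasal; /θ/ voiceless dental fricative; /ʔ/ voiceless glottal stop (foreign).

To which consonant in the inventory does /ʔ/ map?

/t/ is closest: same manner (stop), place distance 5 (glottal→alveolar), same voicing; total 5. Next closest is /w/ at distance 6.

t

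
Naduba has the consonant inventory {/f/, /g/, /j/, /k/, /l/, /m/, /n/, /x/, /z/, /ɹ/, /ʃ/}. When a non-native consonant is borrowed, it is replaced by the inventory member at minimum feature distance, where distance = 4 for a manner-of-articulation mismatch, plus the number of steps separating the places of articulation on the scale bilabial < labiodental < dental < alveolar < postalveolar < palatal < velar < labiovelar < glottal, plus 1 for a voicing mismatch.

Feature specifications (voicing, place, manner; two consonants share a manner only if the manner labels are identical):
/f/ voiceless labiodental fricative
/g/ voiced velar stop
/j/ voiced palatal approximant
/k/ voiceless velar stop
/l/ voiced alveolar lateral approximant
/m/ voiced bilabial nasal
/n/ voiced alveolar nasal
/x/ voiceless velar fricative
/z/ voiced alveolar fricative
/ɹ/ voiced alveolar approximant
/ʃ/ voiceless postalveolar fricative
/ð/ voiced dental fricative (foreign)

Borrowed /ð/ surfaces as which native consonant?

/z/ is closest: same manner (fricative), place distance 1 (dental→alveolar), same voicing; total 1. Next closest is /f/ at distance 2.

z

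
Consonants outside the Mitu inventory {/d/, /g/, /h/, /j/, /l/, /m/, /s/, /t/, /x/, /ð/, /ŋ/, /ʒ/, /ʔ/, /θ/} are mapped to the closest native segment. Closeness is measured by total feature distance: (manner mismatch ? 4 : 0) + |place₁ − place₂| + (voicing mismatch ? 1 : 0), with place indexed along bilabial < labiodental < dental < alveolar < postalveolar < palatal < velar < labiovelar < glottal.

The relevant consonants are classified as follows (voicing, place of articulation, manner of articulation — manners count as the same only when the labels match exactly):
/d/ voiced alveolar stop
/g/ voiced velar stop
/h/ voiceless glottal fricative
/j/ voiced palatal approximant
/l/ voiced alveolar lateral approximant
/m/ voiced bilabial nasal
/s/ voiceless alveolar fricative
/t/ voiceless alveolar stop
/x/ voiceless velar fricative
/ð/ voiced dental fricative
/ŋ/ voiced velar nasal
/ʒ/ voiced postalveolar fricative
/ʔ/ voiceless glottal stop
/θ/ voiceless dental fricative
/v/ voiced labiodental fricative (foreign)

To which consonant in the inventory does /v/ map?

ð

/ð/ is closest: same manner (fricative), place distance 1 (labiodental→dental), same voicing; total 1. Next closest is /θ/ at distance 2.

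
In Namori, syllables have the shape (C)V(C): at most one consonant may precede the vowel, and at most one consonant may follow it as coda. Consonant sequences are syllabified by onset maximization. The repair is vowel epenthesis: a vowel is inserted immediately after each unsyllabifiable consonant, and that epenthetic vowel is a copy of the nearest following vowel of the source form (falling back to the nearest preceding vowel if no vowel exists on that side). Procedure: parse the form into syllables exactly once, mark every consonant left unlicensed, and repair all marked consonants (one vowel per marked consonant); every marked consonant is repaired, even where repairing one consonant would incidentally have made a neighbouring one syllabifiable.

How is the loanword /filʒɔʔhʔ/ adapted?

Under (C)V(C), the unsyllabifiable consonants are /h/, /ʔ/ (at most one coda consonant is licensed; onsets are limited to one consonant).
Each unlicensed consonant becomes the onset of a new syllable: /h/ → /hɔ/, /ʔ/ → /ʔɔ/.

filʒɔʔhɔʔɔ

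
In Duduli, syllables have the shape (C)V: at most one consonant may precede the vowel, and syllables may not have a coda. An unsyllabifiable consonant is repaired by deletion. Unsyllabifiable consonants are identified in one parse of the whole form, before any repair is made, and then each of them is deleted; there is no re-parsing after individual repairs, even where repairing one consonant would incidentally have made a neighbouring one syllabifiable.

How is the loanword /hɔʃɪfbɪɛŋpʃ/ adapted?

The consonants /f/, /ŋ/, /p/, /ʃ/ cannot be parsed into a legal (C)V syllable (no codas are permitted; onsets are limited to one consonant).
Each unlicensed consonant is deleted: /f/, /ŋ/, /p/, /ʃ/.

hɔʃɪbɪɛ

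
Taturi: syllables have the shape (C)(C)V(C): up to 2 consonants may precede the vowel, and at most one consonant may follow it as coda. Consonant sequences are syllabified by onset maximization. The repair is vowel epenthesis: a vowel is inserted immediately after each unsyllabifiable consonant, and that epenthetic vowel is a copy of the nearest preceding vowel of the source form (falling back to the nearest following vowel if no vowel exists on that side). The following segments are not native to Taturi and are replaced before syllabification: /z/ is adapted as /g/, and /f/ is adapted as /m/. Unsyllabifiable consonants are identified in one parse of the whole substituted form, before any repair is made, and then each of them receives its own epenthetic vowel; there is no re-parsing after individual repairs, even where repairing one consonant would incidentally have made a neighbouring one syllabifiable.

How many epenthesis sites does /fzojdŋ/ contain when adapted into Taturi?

2

After substitution the input is /mgojdŋ/.
The unsyllabifiable consonants are /d/, /ŋ/; each receives one epenthetic vowel.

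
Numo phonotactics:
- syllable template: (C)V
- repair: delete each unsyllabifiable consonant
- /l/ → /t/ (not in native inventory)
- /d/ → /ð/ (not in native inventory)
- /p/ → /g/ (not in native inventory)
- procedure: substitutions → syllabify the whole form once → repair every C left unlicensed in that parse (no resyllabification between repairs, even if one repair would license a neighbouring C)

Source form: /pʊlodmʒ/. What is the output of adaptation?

gʊto

Substitution: /p/ → /g/, /l/ → /t/, /d/ → /ð/, giving /gʊtoðmʒ/.
Syllabifying with onset maximization leaves /ð/, /m/, /ʒ/ stranded (no codas are permitted; onsets are limited to one consonant).
Deleting the stranded consonants removes /ð/, /m/, /ʒ/.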